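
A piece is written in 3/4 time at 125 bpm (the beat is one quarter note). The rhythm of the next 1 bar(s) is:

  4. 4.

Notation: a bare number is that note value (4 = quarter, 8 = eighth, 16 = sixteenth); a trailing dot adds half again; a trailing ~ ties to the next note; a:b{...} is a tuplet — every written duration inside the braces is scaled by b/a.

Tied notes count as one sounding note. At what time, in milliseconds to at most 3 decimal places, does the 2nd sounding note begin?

1. 0.0ms @ 0 + 720.0ms (3/2)
2. 720.0ms @ 3/2 + 720.0ms (3/2)

note 2 onset = 3/2b = 720.0ms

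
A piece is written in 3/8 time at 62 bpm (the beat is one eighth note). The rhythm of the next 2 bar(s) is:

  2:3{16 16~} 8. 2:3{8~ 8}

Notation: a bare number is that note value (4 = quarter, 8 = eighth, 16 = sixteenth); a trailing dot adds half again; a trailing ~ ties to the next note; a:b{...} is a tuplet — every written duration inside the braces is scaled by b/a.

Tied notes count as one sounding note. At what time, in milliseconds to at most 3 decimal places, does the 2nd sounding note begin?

note 2 onset = 3/4b = 725.806ms

1. 0.0ms @ 0 + 725.806ms (3/4)
2. 725.806ms @ 3/4 + 2177.419ms (9/4)
3. 2903.226ms @ 3 + 2903.226ms (3)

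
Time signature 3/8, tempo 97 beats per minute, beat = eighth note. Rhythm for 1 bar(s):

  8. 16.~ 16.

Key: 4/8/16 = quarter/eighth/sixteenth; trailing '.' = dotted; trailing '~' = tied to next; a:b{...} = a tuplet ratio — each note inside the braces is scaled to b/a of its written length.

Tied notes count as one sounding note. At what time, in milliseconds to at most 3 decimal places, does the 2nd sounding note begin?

note 2 onset = 3/2b = 927.835ms

1. 0.0ms @ 0 + 927.835ms (3/2)
2. 927.835ms @ 3/2 + 927.835ms (3/2)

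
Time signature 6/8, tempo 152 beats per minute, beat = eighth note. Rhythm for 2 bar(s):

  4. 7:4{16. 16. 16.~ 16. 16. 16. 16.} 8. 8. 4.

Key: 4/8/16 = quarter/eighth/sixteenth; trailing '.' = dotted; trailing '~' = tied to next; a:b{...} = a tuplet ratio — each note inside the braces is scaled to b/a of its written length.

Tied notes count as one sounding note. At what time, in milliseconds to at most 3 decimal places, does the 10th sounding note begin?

1. 0.0ms @ 0 + 1184.211ms (3)
2. 1184.211ms @ 3 + 169.173ms (3/7)
3. 1353.383ms @ 24/7 + 169.173ms (3/7)
4. 1522.556ms @ 27/7 + 338.346ms (6/7)
5. 1860.902ms @ 33/7 + 169.173ms (3/7)
6. 2030.075ms @ 36/7 + 169.173ms (3/7)
7. 2199.248ms @ 39/7 + 169.173ms (3/7)
8. 2368.421ms @ 6 + 592.105ms (3/2)
9. 2960.526ms @ 15/2 + 592.105ms (3/2)
10. 3552.632ms @ 9 + 1184.211ms (3)

note 10 onset = 9b = 3552.632ms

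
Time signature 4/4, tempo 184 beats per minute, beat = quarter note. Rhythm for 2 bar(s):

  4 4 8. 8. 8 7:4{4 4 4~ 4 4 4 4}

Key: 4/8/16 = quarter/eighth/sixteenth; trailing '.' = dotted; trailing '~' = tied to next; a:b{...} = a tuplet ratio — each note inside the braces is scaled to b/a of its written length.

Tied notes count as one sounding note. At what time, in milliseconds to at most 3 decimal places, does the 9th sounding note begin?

note 9 onset = 44/7b = 2049.689ms

1. 0.0ms @ 0 + 326.087ms (1)
2. 326.087ms @ 1 + 326.087ms (1)
3. 652.174ms @ 2 + 244.565ms (3/4)
4. 896.739ms @ 11/4 + 244.565ms (3/4)
5. 1141.304ms @ 7/2 + 163.043ms (1/2)
6. 1304.348ms @ 4 + 186.335ms (4/7)
7. 1490.683ms @ 32/7 + 186.335ms (4/7)
8. 1677.019ms @ 36/7 + 372.671ms (8/7)
9. 2049.689ms @ 44/7 + 186.335ms (4/7)
10. 2236.025ms @ 48/7 + 186.335ms (4/7)
11. 2422.36ms @ 52/7 + 186.335ms (4/7)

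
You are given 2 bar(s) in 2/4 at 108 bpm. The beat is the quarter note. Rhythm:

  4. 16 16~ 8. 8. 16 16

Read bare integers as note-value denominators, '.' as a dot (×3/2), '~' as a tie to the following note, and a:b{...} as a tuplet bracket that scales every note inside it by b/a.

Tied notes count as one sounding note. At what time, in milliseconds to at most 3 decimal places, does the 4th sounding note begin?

1. 0.0ms @ 0 + 833.333ms (3/2)
2. 833.333ms @ 3/2 + 138.889ms (1/4)
3. 972.222ms @ 7/4 + 555.556ms (1)
4. 1527.778ms @ 11/4 + 416.667ms (3/4)
5. 1944.444ms @ 7/2 + 138.889ms (1/4)
6. 2083.333ms @ 15/4 + 138.889ms (1/4)

note 4 onset = 11/4b = 1527.778ms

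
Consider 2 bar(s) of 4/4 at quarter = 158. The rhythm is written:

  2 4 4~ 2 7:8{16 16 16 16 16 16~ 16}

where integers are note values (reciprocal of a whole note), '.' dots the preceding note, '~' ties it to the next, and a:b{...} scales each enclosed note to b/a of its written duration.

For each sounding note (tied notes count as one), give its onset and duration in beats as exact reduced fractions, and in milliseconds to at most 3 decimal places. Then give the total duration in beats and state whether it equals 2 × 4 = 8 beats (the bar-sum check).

1) 0.0ms=0b +759.494ms=2b
2) 759.494ms=2b +379.747ms=1b
3) 1139.241ms=3b +1139.241ms=3b
4) 2278.481ms=6b +108.499ms=2/7b
5) 2386.98ms=44/7b +108.499ms=2/7b
6) 2495.479ms=46/7b +108.499ms=2/7b
7) 2603.978ms=48/7b +108.499ms=2/7b
8) 2712.477ms=50/7b +108.499ms=2/7b
9) 2820.976ms=52/7b +216.998ms=4/7b
Σ=8b of 8 (158bpm 4/4) — PASS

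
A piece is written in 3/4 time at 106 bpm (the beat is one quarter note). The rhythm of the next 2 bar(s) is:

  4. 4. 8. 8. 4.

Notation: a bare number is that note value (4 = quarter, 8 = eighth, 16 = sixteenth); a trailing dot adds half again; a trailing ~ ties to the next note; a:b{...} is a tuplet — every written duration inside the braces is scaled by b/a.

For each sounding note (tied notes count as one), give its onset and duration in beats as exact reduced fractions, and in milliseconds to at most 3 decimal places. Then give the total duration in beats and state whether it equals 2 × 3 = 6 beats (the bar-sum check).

1) 0.0ms=0b +849.057ms=3/2b
2) 849.057ms=3/2b +849.057ms=3/2b
3) 1698.113ms=3b +424.528ms=3/4b
4) 2122.642ms=15/4b +424.528ms=3/4b
5) 2547.17ms=9/2b +849.057ms=3/2b
Σ=6b of 6 (106bpm 3/4) — PASS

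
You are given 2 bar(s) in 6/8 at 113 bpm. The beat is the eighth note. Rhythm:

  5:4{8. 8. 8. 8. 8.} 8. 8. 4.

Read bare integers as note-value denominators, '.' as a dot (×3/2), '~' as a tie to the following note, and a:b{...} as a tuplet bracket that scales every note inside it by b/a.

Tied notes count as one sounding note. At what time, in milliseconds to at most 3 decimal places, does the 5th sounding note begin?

1. 0.0ms @ 0 + 637.168ms (6/5)
2. 637.168ms @ 6/5 + 637.168ms (6/5)
3. 1274.336ms @ 12/5 + 637.168ms (6/5)
4. 1911.504ms @ 18/5 + 637.168ms (6/5)
5. 2548.673ms @ 24/5 + 637.168ms (6/5)
6. 3185.841ms @ 6 + 796.46ms (3/2)
7. 3982.301ms @ 15/2 + 796.46ms (3/2)
8. 4778.761ms @ 9 + 1592.92ms (3)

note 5 onset = 24/5b = 2548.673ms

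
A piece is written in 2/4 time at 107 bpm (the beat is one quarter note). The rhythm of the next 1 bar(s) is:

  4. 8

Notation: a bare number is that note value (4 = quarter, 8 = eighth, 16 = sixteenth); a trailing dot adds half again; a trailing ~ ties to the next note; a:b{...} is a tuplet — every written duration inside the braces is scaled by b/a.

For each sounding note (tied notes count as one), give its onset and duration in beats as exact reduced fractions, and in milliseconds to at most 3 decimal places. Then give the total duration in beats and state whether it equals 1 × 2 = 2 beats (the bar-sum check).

1) 0.0ms=0b +841.121ms=3/2b
2) 841.121ms=3/2b +280.374ms=1/2b
Σ=2b of 2 (107bpm 2/4) — PASS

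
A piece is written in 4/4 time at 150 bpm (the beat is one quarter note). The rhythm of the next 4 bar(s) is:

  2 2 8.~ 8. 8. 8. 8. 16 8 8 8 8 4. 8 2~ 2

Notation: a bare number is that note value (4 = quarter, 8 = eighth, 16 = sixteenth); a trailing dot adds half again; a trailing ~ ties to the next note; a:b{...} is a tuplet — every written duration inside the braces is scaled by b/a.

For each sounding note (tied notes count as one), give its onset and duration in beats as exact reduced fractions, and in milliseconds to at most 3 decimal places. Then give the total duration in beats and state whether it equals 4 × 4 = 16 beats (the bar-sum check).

1) 0.0ms=0b +800.0ms=2b
2) 800.0ms=2b +800.0ms=2b
3) 1600.0ms=4b +600.0ms=3/2b
4) 2200.0ms=11/2b +300.0ms=3/4b
5) 2500.0ms=25/4b +300.0ms=3/4b
6) 2800.0ms=7b +300.0ms=3/4b
7) 3100.0ms=31/4b +100.0ms=1/4b
8) 3200.0ms=8b +200.0ms=1/2b
9) 3400.0ms=17/2b +200.0ms=1/2b
10) 3600.0ms=9b +200.0ms=1/2b
11) 3800.0ms=19/2b +200.0ms=1/2b
12) 4000.0ms=10b +600.0ms=3/2b
13) 4600.0ms=23/2b +200.0ms=1/2b
14) 4800.0ms=12b +1600.0ms=4b
Σ=16b of 16 (150bpm 4/4) — PASS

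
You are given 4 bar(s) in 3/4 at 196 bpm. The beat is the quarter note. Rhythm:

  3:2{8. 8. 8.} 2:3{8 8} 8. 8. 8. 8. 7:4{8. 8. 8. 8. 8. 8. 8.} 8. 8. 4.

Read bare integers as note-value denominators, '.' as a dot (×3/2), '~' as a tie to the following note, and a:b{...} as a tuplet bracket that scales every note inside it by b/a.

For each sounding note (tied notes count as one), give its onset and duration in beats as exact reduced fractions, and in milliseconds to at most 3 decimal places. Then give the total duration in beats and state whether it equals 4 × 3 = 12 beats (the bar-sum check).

1) 0.0ms=0b +153.061ms=1/2b
2) 153.061ms=1/2b +153.061ms=1/2b
3) 306.122ms=1b +153.061ms=1/2b
4) 459.184ms=3/2b +229.592ms=3/4b
5) 688.776ms=9/4b +229.592ms=3/4b
6) 918.367ms=3b +229.592ms=3/4b
7) 1147.959ms=15/4b +229.592ms=3/4b
8) 1377.551ms=9/2b +229.592ms=3/4b
9) 1607.143ms=21/4b +229.592ms=3/4b
10) 1836.735ms=6b +131.195ms=3/7b
11) 1967.93ms=45/7b +131.195ms=3/7b
12) 2099.125ms=48/7b +131.195ms=3/7b
13) 2230.321ms=51/7b +131.195ms=3/7b
14) 2361.516ms=54/7b +131.195ms=3/7b
15) 2492.711ms=57/7b +131.195ms=3/7b
16) 2623.907ms=60/7b +131.195ms=3/7b
17) 2755.102ms=9b +229.592ms=3/4b
18) 2984.694ms=39/4b +229.592ms=3/4b
19) 3214.286ms=21/2b +459.184ms=3/2b
Σ=12b of 12 (196bpm 3/4) — PASS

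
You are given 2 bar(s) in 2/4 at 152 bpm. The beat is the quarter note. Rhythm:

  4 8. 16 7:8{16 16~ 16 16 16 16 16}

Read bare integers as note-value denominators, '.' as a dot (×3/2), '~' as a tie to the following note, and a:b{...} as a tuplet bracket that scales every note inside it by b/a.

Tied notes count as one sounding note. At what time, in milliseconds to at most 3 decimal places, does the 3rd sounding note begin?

note 3 onset = 7/4b = 690.789ms

1. 0.0ms @ 0 + 394.737ms (1)
2. 394.737ms @ 1 + 296.053ms (3/4)
3. 690.789ms @ 7/4 + 98.684ms (1/4)
4. 789.474ms @ 2 + 112.782ms (2/7)
5. 902.256ms @ 16/7 + 225.564ms (4/7)
6. 1127.82ms @ 20/7 + 112.782ms (2/7)
7. 1240.602ms @ 22/7 + 112.782ms (2/7)
8. 1353.383ms @ 24/7 + 112.782ms (2/7)
9. 1466.165ms @ 26/7 + 112.782ms (2/7)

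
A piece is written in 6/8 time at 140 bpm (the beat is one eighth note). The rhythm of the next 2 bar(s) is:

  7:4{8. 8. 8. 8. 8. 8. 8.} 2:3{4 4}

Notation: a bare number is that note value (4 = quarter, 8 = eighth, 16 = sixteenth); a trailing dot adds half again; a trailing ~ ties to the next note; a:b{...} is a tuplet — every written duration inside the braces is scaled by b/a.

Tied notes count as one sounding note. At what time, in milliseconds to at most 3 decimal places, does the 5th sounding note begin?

1. 0.0ms @ 0 + 367.347ms (6/7)
2. 367.347ms @ 6/7 + 367.347ms (6/7)
3. 734.694ms @ 12/7 + 367.347ms (6/7)
4. 1102.041ms @ 18/7 + 367.347ms (6/7)
5. 1469.388ms @ 24/7 + 367.347ms (6/7)
6. 1836.735ms @ 30/7 + 367.347ms (6/7)
7. 2204.082ms @ 36/7 + 367.347ms (6/7)
8. 2571.429ms @ 6 + 1285.714ms (3)
9. 3857.143ms @ 9 + 1285.714ms (3)

note 5 onset = 24/7b = 1469.388ms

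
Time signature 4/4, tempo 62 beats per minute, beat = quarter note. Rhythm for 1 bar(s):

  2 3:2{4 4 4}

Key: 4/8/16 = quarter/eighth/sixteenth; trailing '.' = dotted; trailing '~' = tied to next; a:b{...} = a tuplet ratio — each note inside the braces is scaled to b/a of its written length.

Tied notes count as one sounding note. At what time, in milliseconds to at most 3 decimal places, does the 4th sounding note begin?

1. 0.0ms @ 0 + 1935.484ms (2)
2. 1935.484ms @ 2 + 645.161ms (2/3)
3. 2580.645ms @ 8/3 + 645.161ms (2/3)
4. 3225.806ms @ 10/3 + 645.161ms (2/3)

note 4 onset = 10/3b = 3225.806ms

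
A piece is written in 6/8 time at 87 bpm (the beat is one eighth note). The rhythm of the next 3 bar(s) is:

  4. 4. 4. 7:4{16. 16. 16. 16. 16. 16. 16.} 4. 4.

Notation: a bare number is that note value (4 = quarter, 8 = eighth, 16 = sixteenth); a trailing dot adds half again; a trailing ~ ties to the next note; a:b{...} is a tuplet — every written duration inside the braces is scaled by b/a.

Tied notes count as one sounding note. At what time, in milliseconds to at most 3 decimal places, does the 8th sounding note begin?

note 8 onset = 75/7b = 7389.163ms

1. 0.0ms @ 0 + 2068.966ms (3)
2. 2068.966ms @ 3 + 2068.966ms (3)
3. 4137.931ms @ 6 + 2068.966ms (3)
4. 6206.897ms @ 9 + 295.567ms (3/7)
5. 6502.463ms @ 66/7 + 295.567ms (3/7)
6. 6798.03ms @ 69/7 + 295.567ms (3/7)
7. 7093.596ms @ 72/7 + 295.567ms (3/7)
8. 7389.163ms @ 75/7 + 295.567ms (3/7)
9. 7684.729ms @ 78/7 + 295.567ms (3/7)
10. 7980.296ms @ 81/7 + 295.567ms (3/7)
11. 8275.862ms @ 12 + 2068.966ms (3)
12. 10344.828ms @ 15 + 2068.966ms (3)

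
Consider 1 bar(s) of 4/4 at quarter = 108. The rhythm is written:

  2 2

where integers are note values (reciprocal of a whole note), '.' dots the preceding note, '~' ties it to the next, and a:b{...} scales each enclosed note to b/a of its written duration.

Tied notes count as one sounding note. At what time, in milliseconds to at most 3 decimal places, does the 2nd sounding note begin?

note 2 onset = 2b = 1111.111ms

1. 0.0ms @ 0 + 1111.111ms (2)
2. 1111.111ms @ 2 + 1111.111ms (2)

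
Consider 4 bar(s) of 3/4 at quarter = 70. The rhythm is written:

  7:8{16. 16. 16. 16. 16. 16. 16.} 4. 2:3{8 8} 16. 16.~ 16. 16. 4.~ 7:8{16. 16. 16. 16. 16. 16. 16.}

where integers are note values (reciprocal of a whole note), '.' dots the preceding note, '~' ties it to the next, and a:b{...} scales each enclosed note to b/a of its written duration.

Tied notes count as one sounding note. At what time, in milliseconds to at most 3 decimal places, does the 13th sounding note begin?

note 13 onset = 57/8b = 6107.143ms

1. 0.0ms @ 0 + 367.347ms (3/7)
2. 367.347ms @ 3/7 + 367.347ms (3/7)
3. 734.694ms @ 6/7 + 367.347ms (3/7)
4. 1102.041ms @ 9/7 + 367.347ms (3/7)
5. 1469.388ms @ 12/7 + 367.347ms (3/7)
6. 1836.735ms @ 15/7 + 367.347ms (3/7)
7. 2204.082ms @ 18/7 + 367.347ms (3/7)
8. 2571.429ms @ 3 + 1285.714ms (3/2)
9. 3857.143ms @ 9/2 + 642.857ms (3/4)
10. 4500.0ms @ 21/4 + 642.857ms (3/4)
11. 5142.857ms @ 6 + 321.429ms (3/8)
12. 5464.286ms @ 51/8 + 642.857ms (3/4)
13. 6107.143ms @ 57/8 + 321.429ms (3/8)
14. 6428.571ms @ 15/2 + 1653.061ms (27/14)
15. 8081.633ms @ 66/7 + 367.347ms (3/7)
16. 8448.98ms @ 69/7 + 367.347ms (3/7)
17. 8816.327ms @ 72/7 + 367.347ms (3/7)
18. 9183.673ms @ 75/7 + 367.347ms (3/7)
19. 9551.02ms @ 78/7 + 367.347ms (3/7)
20. 9918.367ms @ 81/7 + 367.347ms (3/7)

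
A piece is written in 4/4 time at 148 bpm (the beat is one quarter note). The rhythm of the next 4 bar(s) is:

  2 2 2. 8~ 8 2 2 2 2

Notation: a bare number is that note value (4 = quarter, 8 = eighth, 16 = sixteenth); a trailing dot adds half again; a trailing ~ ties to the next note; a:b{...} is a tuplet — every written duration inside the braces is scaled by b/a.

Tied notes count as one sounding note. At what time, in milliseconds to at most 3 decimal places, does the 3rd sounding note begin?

note 3 onset = 4b = 1621.622ms

1. 0.0ms @ 0 + 810.811ms (2)
2. 810.811ms @ 2 + 810.811ms (2)
3. 1621.622ms @ 4 + 1216.216ms (3)
4. 2837.838ms @ 7 + 405.405ms (1)
5. 3243.243ms @ 8 + 810.811ms (2)
6. 4054.054ms @ 10 + 810.811ms (2)
7. 4864.865ms @ 12 + 810.811ms (2)
8. 5675.676ms @ 14 + 810.811ms (2)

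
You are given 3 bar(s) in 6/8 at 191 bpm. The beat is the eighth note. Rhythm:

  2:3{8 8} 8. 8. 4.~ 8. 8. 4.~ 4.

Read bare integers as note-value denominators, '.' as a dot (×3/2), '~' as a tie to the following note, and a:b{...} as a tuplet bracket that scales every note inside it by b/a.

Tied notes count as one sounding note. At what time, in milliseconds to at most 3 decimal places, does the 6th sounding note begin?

1. 0.0ms @ 0 + 471.204ms (3/2)
2. 471.204ms @ 3/2 + 471.204ms (3/2)
3. 942.408ms @ 3 + 471.204ms (3/2)
4. 1413.613ms @ 9/2 + 471.204ms (3/2)
5. 1884.817ms @ 6 + 1413.613ms (9/2)
6. 3298.429ms @ 21/2 + 471.204ms (3/2)
7. 3769.634ms @ 12 + 1884.817ms (6)

note 6 onset = 21/2b = 3298.429ms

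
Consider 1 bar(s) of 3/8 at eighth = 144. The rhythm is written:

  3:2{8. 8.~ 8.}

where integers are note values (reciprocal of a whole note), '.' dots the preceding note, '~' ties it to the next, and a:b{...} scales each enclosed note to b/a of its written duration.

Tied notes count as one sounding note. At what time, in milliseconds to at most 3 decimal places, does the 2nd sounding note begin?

1. 0.0ms @ 0 + 416.667ms (1)
2. 416.667ms @ 1 + 833.333ms (2)

note 2 onset = 1b = 416.667ms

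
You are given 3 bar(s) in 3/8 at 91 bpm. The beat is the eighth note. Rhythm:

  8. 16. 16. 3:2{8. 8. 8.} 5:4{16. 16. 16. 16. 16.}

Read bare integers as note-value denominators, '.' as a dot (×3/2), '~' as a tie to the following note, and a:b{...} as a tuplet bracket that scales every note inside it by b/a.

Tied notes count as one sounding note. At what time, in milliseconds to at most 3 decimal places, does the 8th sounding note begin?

1. 0.0ms @ 0 + 989.011ms (3/2)
2. 989.011ms @ 3/2 + 494.505ms (3/4)
3. 1483.516ms @ 9/4 + 494.505ms (3/4)
4. 1978.022ms @ 3 + 659.341ms (1)
5. 2637.363ms @ 4 + 659.341ms (1)
6. 3296.703ms @ 5 + 659.341ms (1)
7. 3956.044ms @ 6 + 395.604ms (3/5)
8. 4351.648ms @ 33/5 + 395.604ms (3/5)
9. 4747.253ms @ 36/5 + 395.604ms (3/5)
10. 5142.857ms @ 39/5 + 395.604ms (3/5)
11. 5538.462ms @ 42/5 + 395.604ms (3/5)

note 8 onset = 33/5b = 4351.648ms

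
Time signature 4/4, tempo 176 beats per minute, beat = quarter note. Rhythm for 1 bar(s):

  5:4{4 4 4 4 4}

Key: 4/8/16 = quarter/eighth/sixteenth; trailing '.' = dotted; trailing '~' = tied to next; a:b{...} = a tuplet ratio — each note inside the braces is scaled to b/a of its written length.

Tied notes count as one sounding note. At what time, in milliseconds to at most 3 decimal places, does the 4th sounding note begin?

note 4 onset = 12/5b = 818.182ms

1. 0.0ms @ 0 + 272.727ms (4/5)
2. 272.727ms @ 4/5 + 272.727ms (4/5)
3. 545.455ms @ 8/5 + 272.727ms (4/5)
4. 818.182ms @ 12/5 + 272.727ms (4/5)
5. 1090.909ms @ 16/5 + 272.727ms (4/5)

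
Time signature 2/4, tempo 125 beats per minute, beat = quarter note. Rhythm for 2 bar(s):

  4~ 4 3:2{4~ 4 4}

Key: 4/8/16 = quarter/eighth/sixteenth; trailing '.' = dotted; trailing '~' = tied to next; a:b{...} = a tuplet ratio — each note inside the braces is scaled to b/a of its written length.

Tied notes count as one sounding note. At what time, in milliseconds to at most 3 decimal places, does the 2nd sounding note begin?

note 2 onset = 2b = 960.0ms

1. 0.0ms @ 0 + 960.0ms (2)
2. 960.0ms @ 2 + 640.0ms (4/3)
3. 1600.0ms @ 10/3 + 320.0ms (2/3)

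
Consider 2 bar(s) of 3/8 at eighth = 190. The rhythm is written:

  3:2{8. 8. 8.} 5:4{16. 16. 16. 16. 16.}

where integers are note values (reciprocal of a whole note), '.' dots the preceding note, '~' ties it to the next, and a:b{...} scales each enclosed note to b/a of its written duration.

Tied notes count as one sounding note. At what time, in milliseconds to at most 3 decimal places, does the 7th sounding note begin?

note 7 onset = 24/5b = 1515.789ms

1. 0.0ms @ 0 + 315.789ms (1)
2. 315.789ms @ 1 + 315.789ms (1)
3. 631.579ms @ 2 + 315.789ms (1)
4. 947.368ms @ 3 + 189.474ms (3/5)
5. 1136.842ms @ 18/5 + 189.474ms (3/5)
6. 1326.316ms @ 21/5 + 189.474ms (3/5)
7. 1515.789ms @ 24/5 + 189.474ms (3/5)
8. 1705.263ms @ 27/5 + 189.474ms (3/5)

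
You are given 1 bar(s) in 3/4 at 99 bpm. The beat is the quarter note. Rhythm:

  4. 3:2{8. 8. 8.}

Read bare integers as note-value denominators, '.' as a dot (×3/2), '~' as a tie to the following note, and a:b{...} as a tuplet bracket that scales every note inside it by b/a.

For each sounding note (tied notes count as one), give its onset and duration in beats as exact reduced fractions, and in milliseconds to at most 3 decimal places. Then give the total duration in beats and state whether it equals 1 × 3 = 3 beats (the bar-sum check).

1) 0.0ms=0b +909.091ms=3/2b
2) 909.091ms=3/2b +303.03ms=1/2b
3) 1212.121ms=2b +303.03ms=1/2b
4) 1515.152ms=5/2b +303.03ms=1/2b
Σ=3b of 3 (99bpm 3/4) — PASS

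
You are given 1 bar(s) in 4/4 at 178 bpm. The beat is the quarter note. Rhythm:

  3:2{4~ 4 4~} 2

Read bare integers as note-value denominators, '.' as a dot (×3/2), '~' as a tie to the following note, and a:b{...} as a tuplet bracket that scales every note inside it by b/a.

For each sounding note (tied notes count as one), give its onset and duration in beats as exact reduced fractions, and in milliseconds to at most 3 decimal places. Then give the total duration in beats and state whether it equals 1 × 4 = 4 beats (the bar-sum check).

1) 0.0ms=0b +449.438ms=4/3b
2) 449.438ms=4/3b +898.876ms=8/3b
Σ=4b of 4 (178bpm 4/4) — PASS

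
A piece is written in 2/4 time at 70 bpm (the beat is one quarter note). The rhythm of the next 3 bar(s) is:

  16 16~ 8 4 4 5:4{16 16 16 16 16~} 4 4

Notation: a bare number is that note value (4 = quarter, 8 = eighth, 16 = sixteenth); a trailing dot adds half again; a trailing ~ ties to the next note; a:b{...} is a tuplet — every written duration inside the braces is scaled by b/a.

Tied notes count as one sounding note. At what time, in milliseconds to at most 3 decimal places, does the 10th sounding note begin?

note 10 onset = 5b = 4285.714ms

1. 0.0ms @ 0 + 214.286ms (1/4)
2. 214.286ms @ 1/4 + 642.857ms (3/4)
3. 857.143ms @ 1 + 857.143ms (1)
4. 1714.286ms @ 2 + 857.143ms (1)
5. 2571.429ms @ 3 + 171.429ms (1/5)
6. 2742.857ms @ 16/5 + 171.429ms (1/5)
7. 2914.286ms @ 17/5 + 171.429ms (1/5)
8. 3085.714ms @ 18/5 + 171.429ms (1/5)
9. 3257.143ms @ 19/5 + 1028.571ms (6/5)
10. 4285.714ms @ 5 + 857.143ms (1)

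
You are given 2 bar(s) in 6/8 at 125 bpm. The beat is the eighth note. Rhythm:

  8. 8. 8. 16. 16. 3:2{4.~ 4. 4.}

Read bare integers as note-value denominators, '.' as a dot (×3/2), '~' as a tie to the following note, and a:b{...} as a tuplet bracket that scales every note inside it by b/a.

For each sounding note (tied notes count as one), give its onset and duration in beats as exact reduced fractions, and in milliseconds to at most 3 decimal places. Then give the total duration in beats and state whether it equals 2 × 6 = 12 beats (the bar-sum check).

1) 0.0ms=0b +720.0ms=3/2b
2) 720.0ms=3/2b +720.0ms=3/2b
3) 1440.0ms=3b +720.0ms=3/2b
4) 2160.0ms=9/2b +360.0ms=3/4b
5) 2520.0ms=21/4b +360.0ms=3/4b
6) 2880.0ms=6b +1920.0ms=4b
7) 4800.0ms=10b +960.0ms=2b
Σ=12b of 12 (125bpm 6/8) — PASS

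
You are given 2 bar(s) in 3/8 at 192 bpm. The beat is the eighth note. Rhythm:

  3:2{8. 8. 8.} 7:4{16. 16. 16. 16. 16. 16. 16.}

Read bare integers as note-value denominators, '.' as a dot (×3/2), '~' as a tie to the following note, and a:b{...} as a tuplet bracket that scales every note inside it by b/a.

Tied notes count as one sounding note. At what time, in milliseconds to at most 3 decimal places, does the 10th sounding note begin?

note 10 onset = 39/7b = 1741.071ms

1. 0.0ms @ 0 + 312.5ms (1)
2. 312.5ms @ 1 + 312.5ms (1)
3. 625.0ms @ 2 + 312.5ms (1)
4. 937.5ms @ 3 + 133.929ms (3/7)
5. 1071.429ms @ 24/7 + 133.929ms (3/7)
6. 1205.357ms @ 27/7 + 133.929ms (3/7)
7. 1339.286ms @ 30/7 + 133.929ms (3/7)
8. 1473.214ms @ 33/7 + 133.929ms (3/7)
9. 1607.143ms @ 36/7 + 133.929ms (3/7)
10. 1741.071ms @ 39/7 + 133.929ms (3/7)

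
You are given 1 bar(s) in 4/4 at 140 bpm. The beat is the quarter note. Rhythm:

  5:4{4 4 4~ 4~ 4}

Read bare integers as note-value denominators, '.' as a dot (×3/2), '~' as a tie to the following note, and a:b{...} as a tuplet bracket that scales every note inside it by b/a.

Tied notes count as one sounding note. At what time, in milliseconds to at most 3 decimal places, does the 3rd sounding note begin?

note 3 onset = 8/5b = 685.714ms

1. 0.0ms @ 0 + 342.857ms (4/5)
2. 342.857ms @ 4/5 + 342.857ms (4/5)
3. 685.714ms @ 8/5 + 1028.571ms (12/5)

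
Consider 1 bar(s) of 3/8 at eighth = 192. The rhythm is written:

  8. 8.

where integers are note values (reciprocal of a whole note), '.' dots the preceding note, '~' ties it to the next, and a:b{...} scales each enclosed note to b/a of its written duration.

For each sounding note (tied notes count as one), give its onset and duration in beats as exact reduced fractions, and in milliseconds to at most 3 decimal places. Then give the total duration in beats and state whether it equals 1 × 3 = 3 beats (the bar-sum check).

1) 0.0ms=0b +468.75ms=3/2b
2) 468.75ms=3/2b +468.75ms=3/2b
Σ=3b of 3 (192bpm 3/8) — PASS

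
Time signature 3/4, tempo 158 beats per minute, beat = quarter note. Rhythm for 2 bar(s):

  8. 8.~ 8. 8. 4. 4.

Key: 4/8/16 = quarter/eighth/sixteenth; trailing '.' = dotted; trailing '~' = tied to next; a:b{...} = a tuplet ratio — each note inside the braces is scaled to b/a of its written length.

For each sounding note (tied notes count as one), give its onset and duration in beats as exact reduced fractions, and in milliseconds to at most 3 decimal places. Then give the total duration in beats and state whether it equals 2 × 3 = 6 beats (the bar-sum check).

1) 0.0ms=0b +284.81ms=3/4b
2) 284.81ms=3/4b +569.62ms=3/2b
3) 854.43ms=9/4b +284.81ms=3/4b
4) 1139.241ms=3b +569.62ms=3/2b
5) 1708.861ms=9/2b +569.62ms=3/2b
Σ=6b of 6 (158bpm 3/4) — PASS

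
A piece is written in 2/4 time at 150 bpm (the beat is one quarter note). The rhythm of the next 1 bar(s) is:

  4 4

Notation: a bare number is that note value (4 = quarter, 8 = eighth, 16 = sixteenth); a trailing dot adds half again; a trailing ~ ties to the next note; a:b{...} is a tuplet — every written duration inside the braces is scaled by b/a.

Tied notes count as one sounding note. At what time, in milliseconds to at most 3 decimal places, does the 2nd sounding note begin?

note 2 onset = 1b = 400.0ms

1. 0.0ms @ 0 + 400.0ms (1)
2. 400.0ms @ 1 + 400.0ms (1)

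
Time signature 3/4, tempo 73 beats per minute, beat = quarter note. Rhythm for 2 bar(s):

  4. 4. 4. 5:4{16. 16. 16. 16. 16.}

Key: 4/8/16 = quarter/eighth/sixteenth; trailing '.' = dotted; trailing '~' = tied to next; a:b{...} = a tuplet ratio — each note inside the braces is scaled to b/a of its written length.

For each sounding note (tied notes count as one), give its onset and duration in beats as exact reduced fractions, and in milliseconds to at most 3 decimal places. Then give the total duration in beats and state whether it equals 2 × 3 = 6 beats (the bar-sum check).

1) 0.0ms=0b +1232.877ms=3/2b
2) 1232.877ms=3/2b +1232.877ms=3/2b
3) 2465.753ms=3b +1232.877ms=3/2b
4) 3698.63ms=9/2b +246.575ms=3/10b
5) 3945.205ms=24/5b +246.575ms=3/10b
6) 4191.781ms=51/10b +246.575ms=3/10b
7) 4438.356ms=27/5b +246.575ms=3/10b
8) 4684.932ms=57/10b +246.575ms=3/10b
Σ=6b of 6 (73bpm 3/4) — PASS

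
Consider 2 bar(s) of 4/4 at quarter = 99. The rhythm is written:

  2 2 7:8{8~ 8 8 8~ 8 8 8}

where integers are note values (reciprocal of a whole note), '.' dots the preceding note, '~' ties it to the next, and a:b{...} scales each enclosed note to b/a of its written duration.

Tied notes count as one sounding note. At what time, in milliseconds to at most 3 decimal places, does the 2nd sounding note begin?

note 2 onset = 2b = 1212.121ms

1. 0.0ms @ 0 + 1212.121ms (2)
2. 1212.121ms @ 2 + 1212.121ms (2)
3. 2424.242ms @ 4 + 692.641ms (8/7)
4. 3116.883ms @ 36/7 + 346.32ms (4/7)
5. 3463.203ms @ 40/7 + 692.641ms (8/7)
6. 4155.844ms @ 48/7 + 346.32ms (4/7)
7. 4502.165ms @ 52/7 + 346.32ms (4/7)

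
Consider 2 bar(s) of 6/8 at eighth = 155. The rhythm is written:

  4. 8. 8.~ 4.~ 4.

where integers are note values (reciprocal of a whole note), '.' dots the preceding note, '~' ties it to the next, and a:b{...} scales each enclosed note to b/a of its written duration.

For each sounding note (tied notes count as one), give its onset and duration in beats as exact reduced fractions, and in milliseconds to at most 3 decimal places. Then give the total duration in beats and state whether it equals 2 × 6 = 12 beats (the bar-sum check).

1) 0.0ms=0b +1161.29ms=3b
2) 1161.29ms=3b +580.645ms=3/2b
3) 1741.935ms=9/2b +2903.226ms=15/2b
Σ=12b of 12 (155bpm 6/8) — PASS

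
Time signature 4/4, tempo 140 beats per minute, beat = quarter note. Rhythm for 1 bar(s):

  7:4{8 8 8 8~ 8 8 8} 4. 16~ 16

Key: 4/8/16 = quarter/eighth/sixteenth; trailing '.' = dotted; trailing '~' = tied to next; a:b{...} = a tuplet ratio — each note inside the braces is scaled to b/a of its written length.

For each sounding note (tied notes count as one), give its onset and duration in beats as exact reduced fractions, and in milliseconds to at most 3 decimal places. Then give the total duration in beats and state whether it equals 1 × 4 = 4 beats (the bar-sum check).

1) 0.0ms=0b +122.449ms=2/7b
2) 122.449ms=2/7b +122.449ms=2/7b
3) 244.898ms=4/7b +122.449ms=2/7b
4) 367.347ms=6/7b +244.898ms=4/7b
5) 612.245ms=10/7b +122.449ms=2/7b
6) 734.694ms=12/7b +122.449ms=2/7b
7) 857.143ms=2b +642.857ms=3/2b
8) 1500.0ms=7/2b +214.286ms=1/2b
Σ=4b of 4 (140bpm 4/4) — PASS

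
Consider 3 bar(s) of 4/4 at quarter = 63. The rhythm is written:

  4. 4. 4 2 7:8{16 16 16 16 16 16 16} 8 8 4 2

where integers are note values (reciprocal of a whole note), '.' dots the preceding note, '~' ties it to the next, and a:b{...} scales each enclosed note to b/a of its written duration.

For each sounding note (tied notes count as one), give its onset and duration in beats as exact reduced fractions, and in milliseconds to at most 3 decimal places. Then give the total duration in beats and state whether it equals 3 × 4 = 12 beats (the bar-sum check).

1) 0.0ms=0b +1428.571ms=3/2b
2) 1428.571ms=3/2b +1428.571ms=3/2b
3) 2857.143ms=3b +952.381ms=1b
4) 3809.524ms=4b +1904.762ms=2b
5) 5714.286ms=6b +272.109ms=2/7b
6) 5986.395ms=44/7b +272.109ms=2/7b
7) 6258.503ms=46/7b +272.109ms=2/7b
8) 6530.612ms=48/7b +272.109ms=2/7b
9) 6802.721ms=50/7b +272.109ms=2/7b
10) 7074.83ms=52/7b +272.109ms=2/7b
11) 7346.939ms=54/7b +272.109ms=2/7b
12) 7619.048ms=8b +476.19ms=1/2b
13) 8095.238ms=17/2b +476.19ms=1/2b
14) 8571.429ms=9b +952.381ms=1b
15) 9523.81ms=10b +1904.762ms=2b
Σ=12b of 12 (63bpm 4/4) — PASS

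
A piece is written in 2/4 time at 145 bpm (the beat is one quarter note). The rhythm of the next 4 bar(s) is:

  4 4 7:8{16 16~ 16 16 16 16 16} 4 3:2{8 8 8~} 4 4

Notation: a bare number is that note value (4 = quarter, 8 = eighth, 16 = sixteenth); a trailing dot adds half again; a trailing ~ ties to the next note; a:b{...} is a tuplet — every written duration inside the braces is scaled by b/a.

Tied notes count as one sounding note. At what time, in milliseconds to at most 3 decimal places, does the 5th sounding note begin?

1. 0.0ms @ 0 + 413.793ms (1)
2. 413.793ms @ 1 + 413.793ms (1)
3. 827.586ms @ 2 + 118.227ms (2/7)
4. 945.813ms @ 16/7 + 236.453ms (4/7)
5. 1182.266ms @ 20/7 + 118.227ms (2/7)
6. 1300.493ms @ 22/7 + 118.227ms (2/7)
7. 1418.719ms @ 24/7 + 118.227ms (2/7)
8. 1536.946ms @ 26/7 + 118.227ms (2/7)
9. 1655.172ms @ 4 + 413.793ms (1)
10. 2068.966ms @ 5 + 137.931ms (1/3)
11. 2206.897ms @ 16/3 + 137.931ms (1/3)
12. 2344.828ms @ 17/3 + 551.724ms (4/3)
13. 2896.552ms @ 7 + 413.793ms (1)

note 5 onset = 20/7b = 1182.266ms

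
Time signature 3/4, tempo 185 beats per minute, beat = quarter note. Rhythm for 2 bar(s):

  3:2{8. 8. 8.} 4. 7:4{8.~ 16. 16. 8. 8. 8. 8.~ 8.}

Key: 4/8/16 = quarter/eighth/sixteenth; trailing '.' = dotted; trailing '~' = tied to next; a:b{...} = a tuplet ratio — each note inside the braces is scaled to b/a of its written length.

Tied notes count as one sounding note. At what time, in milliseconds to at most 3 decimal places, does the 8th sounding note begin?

1. 0.0ms @ 0 + 162.162ms (1/2)
2. 162.162ms @ 1/2 + 162.162ms (1/2)
3. 324.324ms @ 1 + 162.162ms (1/2)
4. 486.486ms @ 3/2 + 486.486ms (3/2)
5. 972.973ms @ 3 + 208.494ms (9/14)
6. 1181.467ms @ 51/14 + 69.498ms (3/14)
7. 1250.965ms @ 27/7 + 138.996ms (3/7)
8. 1389.961ms @ 30/7 + 138.996ms (3/7)
9. 1528.958ms @ 33/7 + 138.996ms (3/7)
10. 1667.954ms @ 36/7 + 277.992ms (6/7)

note 8 onset = 30/7b = 1389.961ms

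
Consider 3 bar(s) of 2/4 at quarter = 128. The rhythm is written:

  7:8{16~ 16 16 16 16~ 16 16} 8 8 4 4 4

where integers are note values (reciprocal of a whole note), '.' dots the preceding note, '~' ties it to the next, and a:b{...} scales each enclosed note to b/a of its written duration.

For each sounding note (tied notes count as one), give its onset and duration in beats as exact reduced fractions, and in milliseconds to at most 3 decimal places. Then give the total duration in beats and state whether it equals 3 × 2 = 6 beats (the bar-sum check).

1) 0.0ms=0b +267.857ms=4/7b
2) 267.857ms=4/7b +133.929ms=2/7b
3) 401.786ms=6/7b +133.929ms=2/7b
4) 535.714ms=8/7b +267.857ms=4/7b
5) 803.571ms=12/7b +133.929ms=2/7b
6) 937.5ms=2b +234.375ms=1/2b
7) 1171.875ms=5/2b +234.375ms=1/2b
8) 1406.25ms=3b +468.75ms=1b
9) 1875.0ms=4b +468.75ms=1b
10) 2343.75ms=5b +468.75ms=1b
Σ=6b of 6 (128bpm 2/4) — PASS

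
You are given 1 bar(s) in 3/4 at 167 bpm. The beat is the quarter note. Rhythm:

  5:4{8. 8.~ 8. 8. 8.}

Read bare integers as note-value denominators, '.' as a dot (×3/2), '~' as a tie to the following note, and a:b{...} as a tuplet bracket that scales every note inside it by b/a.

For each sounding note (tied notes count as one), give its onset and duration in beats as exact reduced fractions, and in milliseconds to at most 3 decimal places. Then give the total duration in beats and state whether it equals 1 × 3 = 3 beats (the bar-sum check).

1) 0.0ms=0b +215.569ms=3/5b
2) 215.569ms=3/5b +431.138ms=6/5b
3) 646.707ms=9/5b +215.569ms=3/5b
4) 862.275ms=12/5b +215.569ms=3/5b
Σ=3b of 3 (167bpm 3/4) — PASS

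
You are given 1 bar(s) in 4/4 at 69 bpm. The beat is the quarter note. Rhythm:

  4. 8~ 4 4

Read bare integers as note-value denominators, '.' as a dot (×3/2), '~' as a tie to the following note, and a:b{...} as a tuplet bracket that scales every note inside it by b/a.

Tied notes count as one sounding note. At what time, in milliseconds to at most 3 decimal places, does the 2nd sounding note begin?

1. 0.0ms @ 0 + 1304.348ms (3/2)
2. 1304.348ms @ 3/2 + 1304.348ms (3/2)
3. 2608.696ms @ 3 + 869.565ms (1)

note 2 onset = 3/2b = 1304.348ms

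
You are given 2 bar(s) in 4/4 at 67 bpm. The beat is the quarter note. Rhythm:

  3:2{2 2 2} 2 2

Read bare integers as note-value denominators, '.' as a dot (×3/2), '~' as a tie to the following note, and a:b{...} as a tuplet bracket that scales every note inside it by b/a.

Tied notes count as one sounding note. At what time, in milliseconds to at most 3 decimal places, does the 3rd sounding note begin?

1. 0.0ms @ 0 + 1194.03ms (4/3)
2. 1194.03ms @ 4/3 + 1194.03ms (4/3)
3. 2388.06ms @ 8/3 + 1194.03ms (4/3)
4. 3582.09ms @ 4 + 1791.045ms (2)
5. 5373.134ms @ 6 + 1791.045ms (2)

note 3 onset = 8/3b = 2388.06ms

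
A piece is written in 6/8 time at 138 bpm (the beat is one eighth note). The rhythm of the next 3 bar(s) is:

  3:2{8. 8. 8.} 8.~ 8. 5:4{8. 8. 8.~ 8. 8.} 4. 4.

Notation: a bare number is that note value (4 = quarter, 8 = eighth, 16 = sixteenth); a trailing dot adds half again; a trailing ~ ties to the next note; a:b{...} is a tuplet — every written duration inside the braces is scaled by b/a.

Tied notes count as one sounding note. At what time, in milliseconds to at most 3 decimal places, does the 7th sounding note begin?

note 7 onset = 42/5b = 3652.174ms

1. 0.0ms @ 0 + 434.783ms (1)
2. 434.783ms @ 1 + 434.783ms (1)
3. 869.565ms @ 2 + 434.783ms (1)
4. 1304.348ms @ 3 + 1304.348ms (3)
5. 2608.696ms @ 6 + 521.739ms (6/5)
6. 3130.435ms @ 36/5 + 521.739ms (6/5)
7. 3652.174ms @ 42/5 + 1043.478ms (12/5)
8. 4695.652ms @ 54/5 + 521.739ms (6/5)
9. 5217.391ms @ 12 + 1304.348ms (3)
10. 6521.739ms @ 15 + 1304.348ms (3)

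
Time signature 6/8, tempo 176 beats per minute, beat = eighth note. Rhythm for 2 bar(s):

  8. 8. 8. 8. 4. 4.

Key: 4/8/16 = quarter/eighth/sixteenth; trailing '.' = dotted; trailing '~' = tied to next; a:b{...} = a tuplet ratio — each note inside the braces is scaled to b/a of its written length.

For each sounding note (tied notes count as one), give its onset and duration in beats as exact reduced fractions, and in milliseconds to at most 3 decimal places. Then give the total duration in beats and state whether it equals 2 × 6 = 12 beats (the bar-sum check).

1) 0.0ms=0b +511.364ms=3/2b
2) 511.364ms=3/2b +511.364ms=3/2b
3) 1022.727ms=3b +511.364ms=3/2b
4) 1534.091ms=9/2b +511.364ms=3/2b
5) 2045.455ms=6b +1022.727ms=3b
6) 3068.182ms=9b +1022.727ms=3b
Σ=12b of 12 (176bpm 6/8) — PASS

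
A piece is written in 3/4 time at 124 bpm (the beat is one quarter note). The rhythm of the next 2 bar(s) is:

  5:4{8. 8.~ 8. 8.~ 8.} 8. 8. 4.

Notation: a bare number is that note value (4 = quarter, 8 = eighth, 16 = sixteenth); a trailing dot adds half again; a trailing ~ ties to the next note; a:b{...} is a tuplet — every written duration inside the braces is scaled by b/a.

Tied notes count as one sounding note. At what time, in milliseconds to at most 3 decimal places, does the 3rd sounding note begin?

1. 0.0ms @ 0 + 290.323ms (3/5)
2. 290.323ms @ 3/5 + 580.645ms (6/5)
3. 870.968ms @ 9/5 + 580.645ms (6/5)
4. 1451.613ms @ 3 + 362.903ms (3/4)
5. 1814.516ms @ 15/4 + 362.903ms (3/4)
6. 2177.419ms @ 9/2 + 725.806ms (3/2)

note 3 onset = 9/5b = 870.968ms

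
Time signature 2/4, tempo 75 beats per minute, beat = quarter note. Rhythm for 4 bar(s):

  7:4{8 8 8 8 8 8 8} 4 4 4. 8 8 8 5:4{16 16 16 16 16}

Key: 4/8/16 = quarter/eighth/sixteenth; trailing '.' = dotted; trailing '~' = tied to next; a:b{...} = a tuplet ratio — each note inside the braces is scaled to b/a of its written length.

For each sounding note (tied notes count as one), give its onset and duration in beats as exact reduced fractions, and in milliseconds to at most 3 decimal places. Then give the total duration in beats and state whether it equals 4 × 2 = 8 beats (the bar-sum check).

1) 0.0ms=0b +228.571ms=2/7b
2) 228.571ms=2/7b +228.571ms=2/7b
3) 457.143ms=4/7b +228.571ms=2/7b
4) 685.714ms=6/7b +228.571ms=2/7b
5) 914.286ms=8/7b +228.571ms=2/7b
6) 1142.857ms=10/7b +228.571ms=2/7b
7) 1371.429ms=12/7b +228.571ms=2/7b
8) 1600.0ms=2b +800.0ms=1b
9) 2400.0ms=3b +800.0ms=1b
10) 3200.0ms=4b +1200.0ms=3/2b
11) 4400.0ms=11/2b +400.0ms=1/2b
12) 4800.0ms=6b +400.0ms=1/2b
13) 5200.0ms=13/2b +400.0ms=1/2b
14) 5600.0ms=7b +160.0ms=1/5b
15) 5760.0ms=36/5b +160.0ms=1/5b
16) 5920.0ms=37/5b +160.0ms=1/5b
17) 6080.0ms=38/5b +160.0ms=1/5b
18) 6240.0ms=39/5b +160.0ms=1/5b
Σ=8b of 8 (75bpm 2/4) — PASS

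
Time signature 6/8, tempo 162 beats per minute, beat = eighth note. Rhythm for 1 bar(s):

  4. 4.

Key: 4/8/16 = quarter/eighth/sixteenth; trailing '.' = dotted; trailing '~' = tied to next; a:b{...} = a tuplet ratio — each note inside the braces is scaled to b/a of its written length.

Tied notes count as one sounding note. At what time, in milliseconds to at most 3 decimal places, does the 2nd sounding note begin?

1. 0.0ms @ 0 + 1111.111ms (3)
2. 1111.111ms @ 3 + 1111.111ms (3)

note 2 onset = 3b = 1111.111ms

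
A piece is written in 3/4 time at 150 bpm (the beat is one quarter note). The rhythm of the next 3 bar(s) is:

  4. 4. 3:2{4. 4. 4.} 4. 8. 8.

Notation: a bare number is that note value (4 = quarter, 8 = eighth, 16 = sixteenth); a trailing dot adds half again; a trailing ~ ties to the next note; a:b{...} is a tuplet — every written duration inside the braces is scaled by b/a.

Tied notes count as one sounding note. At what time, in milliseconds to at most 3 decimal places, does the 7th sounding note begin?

note 7 onset = 15/2b = 3000.0ms

1. 0.0ms @ 0 + 600.0ms (3/2)
2. 600.0ms @ 3/2 + 600.0ms (3/2)
3. 1200.0ms @ 3 + 400.0ms (1)
4. 1600.0ms @ 4 + 400.0ms (1)
5. 2000.0ms @ 5 + 400.0ms (1)
6. 2400.0ms @ 6 + 600.0ms (3/2)
7. 3000.0ms @ 15/2 + 300.0ms (3/4)
8. 3300.0ms @ 33/4 + 300.0ms (3/4)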